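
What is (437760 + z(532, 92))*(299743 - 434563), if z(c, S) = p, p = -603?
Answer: -58937506740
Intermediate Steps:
z(c, S) = -603
(437760 + z(532, 92))*(299743 - 434563) = (437760 - 603)*(299743 - 434563) = 437157*(-134820) = -58937506740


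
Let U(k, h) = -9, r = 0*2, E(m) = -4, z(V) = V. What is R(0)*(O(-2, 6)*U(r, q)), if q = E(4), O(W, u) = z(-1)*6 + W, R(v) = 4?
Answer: 288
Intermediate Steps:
r = 0
O(W, u) = -6 + W (O(W, u) = -1*6 + W = -6 + W)
q = -4
R(0)*(O(-2, 6)*U(r, q)) = 4*((-6 - 2)*(-9)) = 4*(-8*(-9)) = 4*72 = 288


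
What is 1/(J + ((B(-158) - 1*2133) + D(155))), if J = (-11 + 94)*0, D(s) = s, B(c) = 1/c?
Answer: -158/312525 ≈ -0.00050556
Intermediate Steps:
J = 0 (J = 83*0 = 0)
1/(J + ((B(-158) - 1*2133) + D(155))) = 1/(0 + ((1/(-158) - 1*2133) + 155)) = 1/(0 + ((-1/158 - 2133) + 155)) = 1/(0 + (-337015/158 + 155)) = 1/(0 - 312525/158) = 1/(-312525/158) = -158/312525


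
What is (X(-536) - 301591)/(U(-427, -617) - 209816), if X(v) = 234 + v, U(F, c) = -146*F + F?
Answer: 301893/147901 ≈ 2.0412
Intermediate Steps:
U(F, c) = -145*F
(X(-536) - 301591)/(U(-427, -617) - 209816) = ((234 - 536) - 301591)/(-145*(-427) - 209816) = (-302 - 301591)/(61915 - 209816) = -301893/(-147901) = -301893*(-1/147901) = 301893/147901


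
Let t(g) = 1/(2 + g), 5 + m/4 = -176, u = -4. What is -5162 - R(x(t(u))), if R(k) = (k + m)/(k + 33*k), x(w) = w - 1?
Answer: -527975/102 ≈ -5176.2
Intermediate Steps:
m = -724 (m = -20 + 4*(-176) = -20 - 704 = -724)
x(w) = -1 + w
R(k) = (-724 + k)/(34*k) (R(k) = (k - 724)/(k + 33*k) = (-724 + k)/((34*k)) = (-724 + k)*(1/(34*k)) = (-724 + k)/(34*k))
-5162 - R(x(t(u))) = -5162 - (-724 + (-1 + 1/(2 - 4)))/(34*(-1 + 1/(2 - 4))) = -5162 - (-724 + (-1 + 1/(-2)))/(34*(-1 + 1/(-2))) = -5162 - (-724 + (-1 - 1/2))/(34*(-1 - 1/2)) = -5162 - (-724 - 3/2)/(34*(-3/2)) = -5162 - (-2)*(-1451)/(34*3*2) = -5162 - 1*1451/102 = -5162 - 1451/102 = -527975/102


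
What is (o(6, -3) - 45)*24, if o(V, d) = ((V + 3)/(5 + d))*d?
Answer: -1404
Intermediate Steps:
o(V, d) = d*(3 + V)/(5 + d) (o(V, d) = ((3 + V)/(5 + d))*d = d*(3 + V)/(5 + d))
(o(6, -3) - 45)*24 = (-3*(3 + 6)/(5 - 3) - 45)*24 = (-3*9/2 - 45)*24 = (-3*1/2*9 - 45)*24 = (-27/2 - 45)*24 = -117/2*24 = -1404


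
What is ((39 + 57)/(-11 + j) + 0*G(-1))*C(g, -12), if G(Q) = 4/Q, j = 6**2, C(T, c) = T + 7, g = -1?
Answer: 576/25 ≈ 23.040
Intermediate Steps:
C(T, c) = 7 + T
j = 36
((39 + 57)/(-11 + j) + 0*G(-1))*C(g, -12) = ((39 + 57)/(-11 + 36) + 0*(4/(-1)))*(7 - 1) = (96/25 + 0*(4*(-1)))*6 = (96*(1/25) + 0*(-4))*6 = (96/25 + 0)*6 = (96/25)*6 = 576/25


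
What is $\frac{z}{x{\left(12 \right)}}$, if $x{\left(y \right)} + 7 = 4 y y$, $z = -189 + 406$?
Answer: $\frac{217}{569} \approx 0.38137$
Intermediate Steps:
$z = 217$
$x{\left(y \right)} = -7 + 4 y^{2}$ ($x{\left(y \right)} = -7 + 4 y y = -7 + 4 y^{2}$)
$\frac{z}{x{\left(12 \right)}} = \frac{217}{-7 + 4 \cdot 12^{2}} = \frac{217}{-7 + 4 \cdot 144} = \frac{217}{-7 + 576} = \frac{217}{569}$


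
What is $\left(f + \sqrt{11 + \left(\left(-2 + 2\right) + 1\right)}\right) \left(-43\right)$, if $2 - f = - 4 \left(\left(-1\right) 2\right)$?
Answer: $258 - 86 \sqrt{3} \approx 109.04$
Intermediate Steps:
$f = -6$ ($f = 2 - - 4 \left(\left(-1\right) 2\right) = 2 - \left(-4\right) \left(-2\right) = 2 - 8 = -6$)
$\left(f + \sqrt{11 + \left(\left(-2 + 2\right) + 1\right)}\right) \left(-43\right) = \left(-6 + \sqrt{11 + \left(\left(-2 + 2\right) + 1\right)}\right) \left(-43\right) = \left(-6 + \sqrt{11 + \left(0 + 1\right)}\right) \left(-43\right) = \left(-6 + \sqrt{11 + 1}\right) \left(-43\right) = \left(-6 + \sqrt{12}\right) \left(-43\right) = \left(-6 + 2 \sqrt{3}\right) \left(-43\right) = 258 - 86 \sqrt{3}$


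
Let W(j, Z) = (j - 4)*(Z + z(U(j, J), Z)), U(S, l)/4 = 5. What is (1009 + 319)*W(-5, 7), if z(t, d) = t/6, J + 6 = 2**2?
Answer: -123504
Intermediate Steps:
J = -2 (J = -6 + 2**2 = -6 + 4 = -2)
U(S, l) = 20 (U(S, l) = 4*5 = 20)
z(t, d) = t/6 (z(t, d) = t*(1/6) = t/6)
W(j, Z) = (-4 + j)*(10/3 + Z) (W(j, Z) = (j - 4)*(Z + (1/6)*20) = (-4 + j)*(Z + 10/3) = (-4 + j)*(10/3 + Z))
(1009 + 319)*W(-5, 7) = (1009 + 319)*(-40/3 - 4*7 + (10/3)*(-5) + 7*(-5)) = 1328*(-40/3 - 28 - 50/3 - 35) = 1328*(-93) = -123504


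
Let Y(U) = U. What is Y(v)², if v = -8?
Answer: 64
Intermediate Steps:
Y(v)² = (-8)² = 64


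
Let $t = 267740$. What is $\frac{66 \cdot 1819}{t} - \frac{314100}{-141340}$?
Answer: $\frac{229694469}{86005390} \approx 2.6707$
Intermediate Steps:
$\frac{66 \cdot 1819}{t} - \frac{314100}{-141340} = \frac{66 \cdot 1819}{267740} - \frac{314100}{-141340} = 120054 \cdot \frac{1}{267740} - - \frac{15705}{7067} = \frac{5457}{12170} + \frac{15705}{7067} = \frac{229694469}{86005390}$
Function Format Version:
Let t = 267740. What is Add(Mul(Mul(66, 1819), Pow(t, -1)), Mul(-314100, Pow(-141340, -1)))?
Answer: Rational(229694469, 86005390) ≈ 2.6707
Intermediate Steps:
Add(Mul(Mul(66, 1819), Pow(t, -1)), Mul(-314100, Pow(-141340, -1))) = Add(Mul(Mul(66, 1819), Pow(267740, -1)), Mul(-314100, Pow(-141340, -1))) = Add(Mul(120054, Rational(1, 267740)), Mul(-314100, Rational(-1, 141340))) = Add(Rational(5457, 12170), Rational(15705, 7067)) = Rational(229694469, 86005390)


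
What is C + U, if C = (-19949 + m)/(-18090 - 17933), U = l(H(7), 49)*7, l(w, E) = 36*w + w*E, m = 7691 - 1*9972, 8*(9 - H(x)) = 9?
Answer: 103884615/22168 ≈ 4686.2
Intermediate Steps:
H(x) = 63/8 (H(x) = 9 - ⅛*9 = 9 - 9/8 = 63/8)
m = -2281 (m = 7691 - 9972 = -2281)
l(w, E) = 36*w + E*w
U = 37485/8 (U = (63*(36 + 49)/8)*7 = ((63/8)*85)*7 = (5355/8)*7 = 37485/8 ≈ 4685.6)
C = 1710/2771 (C = (-19949 - 2281)/(-18090 - 17933) = -22230/(-36023) = -22230*(-1/36023) = 1710/2771 ≈ 0.61711)
C + U = 1710/2771 + 37485/8 = 103884615/22168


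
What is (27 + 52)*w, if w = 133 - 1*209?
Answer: -6004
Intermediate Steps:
w = -76 (w = 133 - 209 = -76)
(27 + 52)*w = (27 + 52)*(-76) = 79*(-76) = -6004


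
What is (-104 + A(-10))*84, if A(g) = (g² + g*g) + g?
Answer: 7224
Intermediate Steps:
A(g) = g + 2*g² (A(g) = (g² + g²) + g = 2*g² + g = g + 2*g²)
(-104 + A(-10))*84 = (-104 - 10*(1 + 2*(-10)))*84 = (-104 - 10*(1 - 20))*84 = (-104 - 10*(-19))*84 = (-104 + 190)*84 = 86*84 = 7224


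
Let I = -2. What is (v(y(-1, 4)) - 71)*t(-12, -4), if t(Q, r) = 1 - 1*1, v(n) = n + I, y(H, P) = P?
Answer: 0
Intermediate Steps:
v(n) = -2 + n (v(n) = n - 2 = -2 + n)
t(Q, r) = 0 (t(Q, r) = 1 - 1 = 0)
(v(y(-1, 4)) - 71)*t(-12, -4) = ((-2 + 4) - 71)*0 = (2 - 71)*0 = -69*0 = 0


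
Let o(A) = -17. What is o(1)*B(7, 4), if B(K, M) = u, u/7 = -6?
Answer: 714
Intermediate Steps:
u = -42 (u = 7*(-6) = -42)
B(K, M) = -42
o(1)*B(7, 4) = -17*(-42) = 714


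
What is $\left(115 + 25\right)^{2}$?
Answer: $19600$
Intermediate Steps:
$\left(115 + 25\right)^{2} = 140^{2} = 19600$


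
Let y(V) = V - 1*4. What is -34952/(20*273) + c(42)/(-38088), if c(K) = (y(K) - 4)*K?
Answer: -9298949/1444170 ≈ -6.4390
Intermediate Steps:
y(V) = -4 + V (y(V) = V - 4 = -4 + V)
c(K) = K*(-8 + K) (c(K) = ((-4 + K) - 4)*K = (-8 + K)*K = K*(-8 + K))
-34952/(20*273) + c(42)/(-38088) = -34952/(20*273) + (42*(-8 + 42))/(-38088) = -34952/5460 + (42*34)*(-1/38088) = -34952*1/5460 + 1428*(-1/38088) = -8738/1365 - 119/3174 = -9298949/1444170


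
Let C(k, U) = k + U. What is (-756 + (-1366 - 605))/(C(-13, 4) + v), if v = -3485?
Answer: 2727/3494 ≈ 0.78048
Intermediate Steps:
C(k, U) = U + k
(-756 + (-1366 - 605))/(C(-13, 4) + v) = (-756 + (-1366 - 605))/((4 - 13) - 3485) = (-756 - 1971)/(-9 - 3485) = -2727/(-3494) = -2727*(-1/3494) = 2727/3494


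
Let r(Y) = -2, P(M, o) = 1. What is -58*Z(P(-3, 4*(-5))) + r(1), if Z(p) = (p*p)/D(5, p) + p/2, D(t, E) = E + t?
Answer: -122/3 ≈ -40.667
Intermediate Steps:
Z(p) = p/2 + p²/(5 + p) (Z(p) = (p*p)/(p + 5) + p/2 = p²/(5 + p) + p*(½) = p²/(5 + p) + p/2 = p/2 + p²/(5 + p))
-58*Z(P(-3, 4*(-5))) + r(1) = -29*(5 + 3*1)/(5 + 1) - 2 = -29*(5 + 3)/6 - 2 = -29*8/6 - 2 = -58*⅔ - 2 = -116/3 - 2 = -122/3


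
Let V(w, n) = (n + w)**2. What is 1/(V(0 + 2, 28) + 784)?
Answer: 1/1684 ≈ 0.00059382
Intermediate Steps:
1/(V(0 + 2, 28) + 784) = 1/((28 + (0 + 2))**2 + 784) = 1/((28 + 2)**2 + 784) = 1/(30**2 + 784) = 1/(900 + 784) = 1/1684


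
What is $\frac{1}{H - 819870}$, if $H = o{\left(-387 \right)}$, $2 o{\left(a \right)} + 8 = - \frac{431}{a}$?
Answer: $- \frac{774}{634582045} \approx -1.2197 \cdot 10^{-6}$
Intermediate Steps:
$o{\left(a \right)} = -4 - \frac{431}{2 a}$ ($o{\left(a \right)} = -4 + \frac{\left(-431\right) \frac{1}{a}}{2} = -4 - \frac{431}{2 a}$)
$H = - \frac{2665}{774}$ ($H = -4 - \frac{431}{2 \left(-387\right)} = -4 - - \frac{431}{774} = -4 + \frac{431}{774} = - \frac{2665}{774} \approx -3.4432$)
$\frac{1}{H - 819870} = \frac{1}{- \frac{2665}{774} - 819870} = \frac{1}{- \frac{634582045}{774}} = - \frac{774}{634582045}$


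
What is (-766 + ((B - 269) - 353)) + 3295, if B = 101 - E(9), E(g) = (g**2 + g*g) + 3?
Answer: 1843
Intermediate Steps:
E(g) = 3 + 2*g**2 (E(g) = (g**2 + g**2) + 3 = 2*g**2 + 3 = 3 + 2*g**2)
B = -64 (B = 101 - (3 + 2*9**2) = 101 - (3 + 2*81) = 101 - (3 + 162) = 101 - 1*165 = 101 - 165 = -64)
(-766 + ((B - 269) - 353)) + 3295 = (-766 + ((-64 - 269) - 353)) + 3295 = (-766 + (-333 - 353)) + 3295 = (-766 - 686) + 3295 = -1452 + 3295 = 1843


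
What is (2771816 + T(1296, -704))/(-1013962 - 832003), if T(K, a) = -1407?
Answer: -2770409/1845965 ≈ -1.5008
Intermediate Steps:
(2771816 + T(1296, -704))/(-1013962 - 832003) = (2771816 - 1407)/(-1013962 - 832003) = 2770409/(-1845965) = 2770409*(-1/1845965) = -2770409/1845965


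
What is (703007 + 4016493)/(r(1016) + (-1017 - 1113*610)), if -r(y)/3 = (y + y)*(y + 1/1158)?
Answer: -182172700/265316647 ≈ -0.68662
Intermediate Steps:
r(y) = -6*y*(1/1158 + y) (r(y) = -3*(y + y)*(y + 1/1158) = -3*2*y*(y + 1/1158) = -3*2*y*(1/1158 + y) = -6*y*(1/1158 + y))
(703007 + 4016493)/(r(1016) + (-1017 - 1113*610)) = (703007 + 4016493)/(-1/193*1016*(1 + 1158*1016) + (-1017 - 1113*610)) = 4719500/(-1/193*1016*(1 + 1176528) + (-1017 - 678930)) = 4719500/(-1/193*1016*1176529 - 679947) = 4719500/(-1195353464/193 - 679947) = 4719500/(-1326583235/193) = 4719500*(-193/1326583235) = -182172700/265316647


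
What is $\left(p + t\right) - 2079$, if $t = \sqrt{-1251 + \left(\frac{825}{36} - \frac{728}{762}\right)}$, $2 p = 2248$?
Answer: $-955 + \frac{i \sqrt{713633955}}{762} \approx -955.0 + 35.058 i$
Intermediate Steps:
$p = 1124$ ($p = \frac{1}{2} \cdot 2248 = 1124$)
$t = \frac{i \sqrt{713633955}}{762}$ ($t = \sqrt{-1251 + \left(825 \cdot \frac{1}{36} - \frac{364}{381}\right)} = \sqrt{-1251 + \left(\frac{275}{12} - \frac{364}{381}\right)} = \sqrt{-1251 + \frac{33469}{1524}} = \sqrt{- \frac{1873055}{1524}} = \frac{i \sqrt{713633955}}{762} \approx 35.058 i$)
$\left(p + t\right) - 2079 = \left(1124 + \frac{i \sqrt{713633955}}{762}\right) - 2079 = -955 + \frac{i \sqrt{713633955}}{762}$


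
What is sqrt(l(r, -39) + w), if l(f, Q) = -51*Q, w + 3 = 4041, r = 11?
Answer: 7*sqrt(123) ≈ 77.634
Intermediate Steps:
w = 4038 (w = -3 + 4041 = 4038)
sqrt(l(r, -39) + w) = sqrt(-51*(-39) + 4038) = sqrt(1989 + 4038) = sqrt(6027) = 7*sqrt(123)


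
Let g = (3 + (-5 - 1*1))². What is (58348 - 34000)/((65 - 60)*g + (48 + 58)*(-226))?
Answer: -24348/23911 ≈ -1.0183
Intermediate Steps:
g = 9 (g = (3 + (-5 - 1))² = (3 - 6)² = (-3)² = 9)
(58348 - 34000)/((65 - 60)*g + (48 + 58)*(-226)) = (58348 - 34000)/((65 - 60)*9 + (48 + 58)*(-226)) = 24348/(5*9 + 106*(-226)) = 24348/(45 - 23956) = 24348/(-23911) = 24348*(-1/23911) = -24348/23911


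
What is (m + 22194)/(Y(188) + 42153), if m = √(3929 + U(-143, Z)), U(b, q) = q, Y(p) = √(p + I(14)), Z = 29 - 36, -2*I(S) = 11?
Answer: 1871087364/3553750453 - 22194*√730/3553750453 - 2*√715765/3553750453 + 84306*√3922/3553750453 ≈ 0.52783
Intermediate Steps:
I(S) = -11/2 (I(S) = -½*11 = -11/2)
Z = -7
Y(p) = √(-11/2 + p) (Y(p) = √(p - 11/2) = √(-11/2 + p))
m = √3922 (m = √(3929 - 7) = √3922 ≈ 62.626)
(m + 22194)/(Y(188) + 42153) = (√3922 + 22194)/(√(-22 + 4*188)/2 + 42153) = (22194 + √3922)/(√(-22 + 752)/2 + 42153) = (22194 + √3922)/(√730/2 + 42153) = (22194 + √3922)/(42153 + √730/2)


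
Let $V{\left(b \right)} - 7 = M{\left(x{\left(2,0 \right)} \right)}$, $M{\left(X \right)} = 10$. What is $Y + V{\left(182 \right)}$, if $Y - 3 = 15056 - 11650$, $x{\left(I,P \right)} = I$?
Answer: $3426$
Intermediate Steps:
$V{\left(b \right)} = 17$ ($V{\left(b \right)} = 7 + 10 = 17$)
$Y = 3409$ ($Y = 3 + \left(15056 - 11650\right) = 3 + 3406 = 3409$)
$Y + V{\left(182 \right)} = 3409 + 17 = 3426$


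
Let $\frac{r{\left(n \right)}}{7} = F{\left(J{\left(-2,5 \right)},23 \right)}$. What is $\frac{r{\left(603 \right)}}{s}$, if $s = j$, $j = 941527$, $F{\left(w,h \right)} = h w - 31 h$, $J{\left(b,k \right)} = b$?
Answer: $- \frac{5313}{941527} \approx -0.005643$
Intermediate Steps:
$F{\left(w,h \right)} = - 31 h + h w$
$r{\left(n \right)} = -5313$ ($r{\left(n \right)} = 7 \cdot 23 \left(-31 - 2\right) = 7 \cdot 23 \left(-33\right) = 7 \left(-759\right) = -5313$)
$s = 941527$
$\frac{r{\left(603 \right)}}{s} = - \frac{5313}{941527}$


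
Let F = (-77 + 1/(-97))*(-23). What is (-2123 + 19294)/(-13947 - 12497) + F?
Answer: 412879823/233188 ≈ 1770.6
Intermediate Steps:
F = 171810/97 (F = (-77 - 1/97)*(-23) = -7470/97*(-23) = 171810/97 ≈ 1771.2)
(-2123 + 19294)/(-13947 - 12497) + F = (-2123 + 19294)/(-13947 - 12497) + 171810/97 = 17171/(-26444) + 171810/97 = 17171*(-1/26444) + 171810/97 = -1561/2404 + 171810/97 = 412879823/233188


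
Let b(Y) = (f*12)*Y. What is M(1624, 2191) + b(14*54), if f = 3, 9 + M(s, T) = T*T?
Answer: 4827688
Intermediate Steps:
M(s, T) = -9 + T² (M(s, T) = -9 + T*T = -9 + T²)
b(Y) = 36*Y (b(Y) = (3*12)*Y = 36*Y)
M(1624, 2191) + b(14*54) = (-9 + 2191²) + 36*(14*54) = (-9 + 4800481) + 36*756 = 4800472 + 27216 = 4827688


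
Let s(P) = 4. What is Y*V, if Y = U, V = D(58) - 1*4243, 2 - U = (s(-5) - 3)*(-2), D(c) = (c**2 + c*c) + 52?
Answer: 10148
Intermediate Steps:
D(c) = 52 + 2*c**2 (D(c) = (c**2 + c**2) + 52 = 2*c**2 + 52 = 52 + 2*c**2)
U = 4 (U = 2 - (4 - 3)*(-2) = 2 - (-2) = 2 - 1*(-2) = 2 + 2 = 4)
V = 2537 (V = (52 + 2*58**2) - 1*4243 = (52 + 2*3364) - 4243 = (52 + 6728) - 4243 = 6780 - 4243 = 2537)
Y = 4
Y*V = 4*2537 = 10148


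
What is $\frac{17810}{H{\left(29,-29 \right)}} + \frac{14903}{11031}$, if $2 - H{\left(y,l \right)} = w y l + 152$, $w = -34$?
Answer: $\frac{115954861}{158537532} \approx 0.7314$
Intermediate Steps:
$H{\left(y,l \right)} = -150 + 34 l y$ ($H{\left(y,l \right)} = 2 - \left(- 34 y l + 152\right) = 2 - \left(- 34 l y + 152\right) = 2 - \left(152 - 34 l y\right) = 2 + \left(-152 + 34 l y\right) = -150 + 34 l y$)
$\frac{17810}{H{\left(29,-29 \right)}} + \frac{14903}{11031} = \frac{17810}{-150 + 34 \left(-29\right) 29} + \frac{14903}{11031} = \frac{17810}{-150 - 28594} + 14903 \cdot \frac{1}{11031} = \frac{17810}{-28744} + \frac{14903}{11031} = 17810 \left(- \frac{1}{28744}\right) + \frac{14903}{11031} = - \frac{8905}{14372} + \frac{14903}{11031} = \frac{115954861}{158537532}$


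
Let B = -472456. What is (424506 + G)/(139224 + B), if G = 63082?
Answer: -121897/83308 ≈ -1.4632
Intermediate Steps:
(424506 + G)/(139224 + B) = (424506 + 63082)/(139224 - 472456) = 487588/(-333232) = 487588*(-1/333232) = -121897/83308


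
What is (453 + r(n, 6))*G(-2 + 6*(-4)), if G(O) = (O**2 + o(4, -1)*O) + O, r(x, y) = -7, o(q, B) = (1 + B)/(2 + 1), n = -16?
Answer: 289900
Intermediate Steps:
o(q, B) = 1/3 + B/3 (o(q, B) = (1 + B)/3 = (1 + B)*(1/3) = 1/3 + B/3)
G(O) = O + O**2 (G(O) = (O**2 + (1/3 + (1/3)*(-1))*O) + O = (O**2 + (1/3 - 1/3)*O) + O = (O**2 + 0*O) + O = (O**2 + 0) + O = O**2 + O = O + O**2)
(453 + r(n, 6))*G(-2 + 6*(-4)) = (453 - 7)*((-2 + 6*(-4))*(1 + (-2 + 6*(-4)))) = 446*((-2 - 24)*(1 + (-2 - 24))) = 446*(-26*(1 - 26)) = 446*(-26*(-25)) = 446*650 = 289900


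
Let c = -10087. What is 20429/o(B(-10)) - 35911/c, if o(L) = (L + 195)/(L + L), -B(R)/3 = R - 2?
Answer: 64264687/10087 ≈ 6371.0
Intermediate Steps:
B(R) = 6 - 3*R (B(R) = -3*(R - 2) = -3*(-2 + R) = 6 - 3*R)
o(L) = (195 + L)/(2*L) (o(L) = (195 + L)/((2*L)) = (195 + L)*(1/(2*L)) = (195 + L)/(2*L))
20429/o(B(-10)) - 35911/c = 20429/(((195 + (6 - 3*(-10)))/(2*(6 - 3*(-10))))) - 35911/(-10087) = 20429/(((195 + (6 + 30))/(2*(6 + 30)))) - 35911*(-1/10087) = 20429/(((½)*(195 + 36)/36)) + 35911/10087 = 20429/(((½)*(1/36)*231)) + 35911/10087 = 20429/(77/24) + 35911/10087 = 20429*(24/77) + 35911/10087 = 490296/77 + 35911/10087 = 64264687/10087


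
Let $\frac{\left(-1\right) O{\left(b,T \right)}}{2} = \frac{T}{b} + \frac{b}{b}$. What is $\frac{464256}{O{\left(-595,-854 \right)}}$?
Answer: $- \frac{2192320}{23} \approx -95318.0$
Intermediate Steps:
$O{\left(b,T \right)} = -2 - \frac{2 T}{b}$ ($O{\left(b,T \right)} = - 2 \left(\frac{T}{b} + \frac{b}{b}\right) = - 2 \left(\frac{T}{b} + 1\right) = - 2 \left(1 + \frac{T}{b}\right) = -2 - \frac{2 T}{b}$)
$\frac{464256}{O{\left(-595,-854 \right)}} = \frac{464256}{-2 - - \frac{1708}{-595}} = \frac{464256}{-2 - \left(-1708\right) \left(- \frac{1}{595}\right)} = \frac{464256}{-2 - \frac{244}{85}} = \frac{464256}{- \frac{414}{85}} = 464256 \left(- \frac{85}{414}\right) = - \frac{2192320}{23}$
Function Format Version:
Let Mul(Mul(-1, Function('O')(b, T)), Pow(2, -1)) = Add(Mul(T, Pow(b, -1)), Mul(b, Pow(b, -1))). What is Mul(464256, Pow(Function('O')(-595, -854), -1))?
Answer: Rational(-2192320, 23) ≈ -95318.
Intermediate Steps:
Function('O')(b, T) = Add(-2, Mul(-2, T, Pow(b, -1))) (Function('O')(b, T) = Mul(-2, Add(Mul(T, Pow(b, -1)), Mul(b, Pow(b, -1)))) = Mul(-2, Add(Mul(T, Pow(b, -1)), 1)) = Mul(-2, Add(1, Mul(T, Pow(b, -1)))) = Add(-2, Mul(-2, T, Pow(b, -1))))
Mul(464256, Pow(Function('O')(-595, -854), -1)) = Mul(464256, Pow(Add(-2, Mul(-2, -854, Pow(-595, -1))), -1)) = Mul(464256, Pow(Add(-2, Mul(-2, -854, Rational(-1, 595))), -1)) = Mul(464256, Pow(Add(-2, Rational(-244, 85)), -1)) = Mul(464256, Pow(Rational(-414, 85), -1)) = Mul(464256, Rational(-85, 414)) = Rational(-2192320, 23)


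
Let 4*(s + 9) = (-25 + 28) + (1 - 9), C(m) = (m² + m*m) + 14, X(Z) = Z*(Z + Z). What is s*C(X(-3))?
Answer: -13571/2 ≈ -6785.5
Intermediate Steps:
X(Z) = 2*Z² (X(Z) = Z*(2*Z) = 2*Z²)
C(m) = 14 + 2*m² (C(m) = (m² + m²) + 14 = 2*m² + 14 = 14 + 2*m²)
s = -41/4 (s = -9 + ((-25 + 28) + (1 - 9))/4 = -9 + (3 - 8)/4 = -9 + (¼)*(-5) = -9 - 5/4 = -41/4 ≈ -10.250)
s*C(X(-3)) = -41*(14 + 2*(2*(-3)²)²)/4 = -41*(14 + 2*(2*9)²)/4 = -41*(14 + 2*18²)/4 = -41*(14 + 2*324)/4 = -41*(14 + 648)/4 = -41/4*662 = -13571/2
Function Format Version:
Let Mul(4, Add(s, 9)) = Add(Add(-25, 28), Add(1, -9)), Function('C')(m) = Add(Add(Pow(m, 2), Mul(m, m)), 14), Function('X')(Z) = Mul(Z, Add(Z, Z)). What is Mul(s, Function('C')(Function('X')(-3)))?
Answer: Rational(-13571, 2) ≈ -6785.5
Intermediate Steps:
Function('X')(Z) = Mul(2, Pow(Z, 2)) (Function('X')(Z) = Mul(Z, Mul(2, Z)) = Mul(2, Pow(Z, 2)))
Function('C')(m) = Add(14, Mul(2, Pow(m, 2))) (Function('C')(m) = Add(Add(Pow(m, 2), Pow(m, 2)), 14) = Add(Mul(2, Pow(m, 2)), 14) = Add(14, Mul(2, Pow(m, 2))))
s = Rational(-41, 4) (s = Add(-9, Mul(Rational(1, 4), Add(Add(-25, 28), Add(1, -9)))) = Add(-9, Mul(Rational(1, 4), Add(3, -8))) = Add(-9, Mul(Rational(1, 4), -5)) = Add(-9, Rational(-5, 4)) = Rational(-41, 4) ≈ -10.250)
Mul(s, Function('C')(Function('X')(-3))) = Mul(Rational(-41, 4), Add(14, Mul(2, Pow(Mul(2, Pow(-3, 2)), 2)))) = Mul(Rational(-41, 4), Add(14, Mul(2, Pow(Mul(2, 9), 2)))) = Mul(Rational(-41, 4), Add(14, Mul(2, Pow(18, 2)))) = Mul(Rational(-41, 4), Add(14, Mul(2, 324))) = Mul(Rational(-41, 4), Add(14, 648)) = Mul(Rational(-41, 4), 662) = Rational(-13571, 2)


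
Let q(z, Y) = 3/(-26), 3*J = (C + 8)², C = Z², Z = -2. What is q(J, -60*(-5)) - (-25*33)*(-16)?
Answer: -343203/26 ≈ -13200.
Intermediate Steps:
C = 4 (C = (-2)² = 4)
J = 48 (J = (4 + 8)²/3 = (⅓)*12² = (⅓)*144 = 48)
q(z, Y) = -3/26 (q(z, Y) = -1/26*3 = -3/26)
q(J, -60*(-5)) - (-25*33)*(-16) = -3/26 - (-25*33)*(-16) = -3/26 - (-825)*(-16) = -3/26 - 1*13200 = -3/26 - 13200 = -343203/26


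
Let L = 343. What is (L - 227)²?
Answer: 13456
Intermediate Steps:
(L - 227)² = (343 - 227)² = 116² = 13456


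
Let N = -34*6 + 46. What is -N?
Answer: 158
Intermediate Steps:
N = -158 (N = -204 + 46 = -158)
-N = -1*(-158) = 158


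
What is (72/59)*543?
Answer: 39096/59 ≈ 662.64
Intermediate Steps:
(72/59)*543 = 39096/59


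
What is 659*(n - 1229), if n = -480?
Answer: -1126231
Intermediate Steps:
659*(n - 1229) = 659*(-480 - 1229) = 659*(-1709) = -1126231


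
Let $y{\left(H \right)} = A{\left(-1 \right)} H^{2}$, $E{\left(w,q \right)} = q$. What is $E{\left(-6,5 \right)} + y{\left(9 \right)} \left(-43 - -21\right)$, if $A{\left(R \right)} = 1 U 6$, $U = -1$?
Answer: $10697$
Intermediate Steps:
$A{\left(R \right)} = -6$ ($A{\left(R \right)} = 1 \left(-1\right) 6 = \left(-1\right) 6 = -6$)
$y{\left(H \right)} = - 6 H^{2}$
$E{\left(-6,5 \right)} + y{\left(9 \right)} \left(-43 - -21\right) = 5 + - 6 \cdot 9^{2} \left(-43 - -21\right) = 5 + \left(-6\right) 81 \left(-43 + 21\right) = 5 - -10692 = 5 + 10692 = 10697$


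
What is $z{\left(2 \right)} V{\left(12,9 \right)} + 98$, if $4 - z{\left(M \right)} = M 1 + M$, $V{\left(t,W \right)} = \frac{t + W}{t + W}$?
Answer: $98$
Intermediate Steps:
$V{\left(t,W \right)} = 1$ ($V{\left(t,W \right)} = \frac{W + t}{W + t} = 1$)
$z{\left(M \right)} = 4 - 2 M$ ($z{\left(M \right)} = 4 - \left(M 1 + M\right) = 4 - \left(M + M\right) = 4 - 2 M$)
$z{\left(2 \right)} V{\left(12,9 \right)} + 98 = \left(4 - 4\right) 1 + 98 = 0 \cdot 1 + 98 = 0 + 98 = 98$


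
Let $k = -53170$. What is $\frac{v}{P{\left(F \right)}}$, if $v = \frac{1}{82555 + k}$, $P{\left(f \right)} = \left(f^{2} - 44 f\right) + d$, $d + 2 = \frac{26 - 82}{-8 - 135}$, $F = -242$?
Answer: $\frac{143}{290825872110} \approx 4.917 \cdot 10^{-10}$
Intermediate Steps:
$d = - \frac{230}{143}$ ($d = -2 + \frac{26 - 82}{-8 - 135} = -2 - \frac{56}{-143} = -2 - - \frac{56}{143} = -2 + \frac{56}{143} = - \frac{230}{143} \approx -1.6084$)
$P{\left(f \right)} = - \frac{230}{143} + f^{2} - 44 f$ ($P{\left(f \right)} = \left(f^{2} - 44 f\right) - \frac{230}{143} = - \frac{230}{143} + f^{2} - 44 f$)
$v = \frac{1}{29385}$ ($v = \frac{1}{82555 - 53170} = \frac{1}{29385} \approx 3.4031 \cdot 10^{-5}$)
$\frac{v}{P{\left(F \right)}} = \frac{1}{29385 \left(- \frac{230}{143} + \left(-242\right)^{2} - -10648\right)} = \frac{1}{29385 \left(- \frac{230}{143} + 58564 + 10648\right)} = \frac{1}{29385 \cdot \frac{9897086}{143}} = \frac{1}{29385} \cdot \frac{143}{9897086} = \frac{143}{290825872110}$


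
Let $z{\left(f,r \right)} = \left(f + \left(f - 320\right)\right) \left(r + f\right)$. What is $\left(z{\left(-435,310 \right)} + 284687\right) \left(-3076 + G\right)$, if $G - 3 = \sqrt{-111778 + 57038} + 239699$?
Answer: $102562463562 + 866874 i \sqrt{13685} \approx 1.0256 \cdot 10^{11} + 1.0141 \cdot 10^{8} i$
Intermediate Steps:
$z{\left(f,r \right)} = \left(-320 + 2 f\right) \left(f + r\right)$ ($z{\left(f,r \right)} = \left(f + \left(f - 320\right)\right) \left(f + r\right) = \left(f + \left(-320 + f\right)\right) \left(f + r\right) = \left(-320 + 2 f\right) \left(f + r\right)$)
$G = 239702 + 2 i \sqrt{13685}$ ($G = 3 + \left(\sqrt{-111778 + 57038} + 239699\right) = 3 + \left(\sqrt{-54740} + 239699\right) = 3 + \left(2 i \sqrt{13685} + 239699\right) = 3 + \left(239699 + 2 i \sqrt{13685}\right) = 239702 + 2 i \sqrt{13685} \approx 2.397 \cdot 10^{5} + 233.97 i$)
$\left(z{\left(-435,310 \right)} + 284687\right) \left(-3076 + G\right) = \left(\left(\left(-320\right) \left(-435\right) - 99200 + 2 \left(-435\right)^{2} + 2 \left(-435\right) 310\right) + 284687\right) \left(-3076 + \left(239702 + 2 i \sqrt{13685}\right)\right) = \left(\left(139200 - 99200 + 2 \cdot 189225 - 269700\right) + 284687\right) \left(236626 + 2 i \sqrt{13685}\right) = \left(\left(139200 - 99200 + 378450 - 269700\right) + 284687\right) \left(236626 + 2 i \sqrt{13685}\right) = \left(148750 + 284687\right) \left(236626 + 2 i \sqrt{13685}\right) = 433437 \left(236626 + 2 i \sqrt{13685}\right) = 102562463562 + 866874 i \sqrt{13685}$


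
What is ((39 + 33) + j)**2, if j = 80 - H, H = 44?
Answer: 11664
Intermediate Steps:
j = 36 (j = 80 - 1*44 = 80 - 44 = 36)
((39 + 33) + j)**2 = ((39 + 33) + 36)**2 = (72 + 36)**2 = 108**2 = 11664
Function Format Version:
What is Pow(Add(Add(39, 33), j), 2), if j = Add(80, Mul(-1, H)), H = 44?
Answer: 11664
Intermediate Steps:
j = 36 (j = Add(80, Mul(-1, 44)) = Add(80, -44) = 36)
Pow(Add(Add(39, 33), j), 2) = Pow(Add(Add(39, 33), 36), 2) = Pow(Add(72, 36), 2) = Pow(108, 2) = 11664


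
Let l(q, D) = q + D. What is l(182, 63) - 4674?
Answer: -4429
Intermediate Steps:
l(q, D) = D + q
l(182, 63) - 4674 = (63 + 182) - 4674 = 245 - 4674 = -4429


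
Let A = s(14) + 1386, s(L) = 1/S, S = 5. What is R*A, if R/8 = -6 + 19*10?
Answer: 10202432/5 ≈ 2.0405e+6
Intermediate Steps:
s(L) = ⅕ (s(L) = 1/5 = ⅕)
R = 1472 (R = 8*(-6 + 19*10) = 8*(-6 + 190) = 8*184 = 1472)
A = 6931/5 (A = ⅕ + 1386 = 6931/5 ≈ 1386.2)
R*A = 1472*(6931/5) = 10202432/5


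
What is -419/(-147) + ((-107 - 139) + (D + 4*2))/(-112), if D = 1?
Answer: 11681/2352 ≈ 4.9664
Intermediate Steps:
-419/(-147) + ((-107 - 139) + (D + 4*2))/(-112) = -419/(-147) + ((-107 - 139) + (1 + 4*2))/(-112) = -419*(-1/147) + (-246 + (1 + 8))*(-1/112) = 419/147 + (-246 + 9)*(-1/112) = 419/147 - 237*(-1/112) = 419/147 + 237/112 = 11681/2352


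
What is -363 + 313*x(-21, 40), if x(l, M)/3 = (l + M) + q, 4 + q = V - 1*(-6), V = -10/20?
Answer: 37773/2 ≈ 18887.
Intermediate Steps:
V = -½ (V = -10*1/20 = -½ ≈ -0.50000)
q = 3/2 (q = -4 + (-½ - 1*(-6)) = -4 + (-½ + 6) = -4 + 11/2 = 3/2 ≈ 1.5000)
x(l, M) = 9/2 + 3*M + 3*l (x(l, M) = 3*((l + M) + 3/2) = 3*((M + l) + 3/2) = 3*(3/2 + M + l) = 9/2 + 3*M + 3*l)
-363 + 313*x(-21, 40) = -363 + 313*(9/2 + 3*40 + 3*(-21)) = -363 + 313*(9/2 + 120 - 63) = -363 + 313*(123/2) = -363 + 38499/2 = 37773/2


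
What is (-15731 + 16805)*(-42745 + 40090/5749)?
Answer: -263882782710/5749 ≈ -4.5901e+7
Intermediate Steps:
(-15731 + 16805)*(-42745 + 40090/5749) = 1074*(-42745 + 40090*(1/5749)) = 1074*(-42745 + 40090/5749) = 1074*(-245700915/5749) = -263882782710/5749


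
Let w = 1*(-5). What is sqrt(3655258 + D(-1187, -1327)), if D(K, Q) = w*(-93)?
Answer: sqrt(3655723) ≈ 1912.0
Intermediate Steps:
w = -5
D(K, Q) = 465 (D(K, Q) = -5*(-93) = 465)
sqrt(3655258 + D(-1187, -1327)) = sqrt(3655258 + 465) = sqrt(3655723)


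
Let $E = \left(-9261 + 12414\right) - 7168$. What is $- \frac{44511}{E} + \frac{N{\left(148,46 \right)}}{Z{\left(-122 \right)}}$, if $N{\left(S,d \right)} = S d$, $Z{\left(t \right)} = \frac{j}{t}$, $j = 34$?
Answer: $- \frac{1666624633}{68255} \approx -24418.0$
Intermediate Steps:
$E = -4015$ ($E = 3153 - 7168 = -4015$)
$Z{\left(t \right)} = \frac{34}{t}$
$- \frac{44511}{E} + \frac{N{\left(148,46 \right)}}{Z{\left(-122 \right)}} = - \frac{44511}{-4015} + \frac{148 \cdot 46}{34 \frac{1}{-122}} = \left(-44511\right) \left(- \frac{1}{4015}\right) + \frac{6808}{34 \left(- \frac{1}{122}\right)} = \frac{44511}{4015} + \frac{6808}{- \frac{17}{61}} = \frac{44511}{4015} + 6808 \left(- \frac{61}{17}\right) = \frac{44511}{4015} - \frac{415288}{17} = - \frac{1666624633}{68255}$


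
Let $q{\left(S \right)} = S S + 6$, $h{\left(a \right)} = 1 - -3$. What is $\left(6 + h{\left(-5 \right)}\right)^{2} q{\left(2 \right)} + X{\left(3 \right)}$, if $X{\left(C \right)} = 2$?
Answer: $1002$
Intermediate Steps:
$h{\left(a \right)} = 4$ ($h{\left(a \right)} = 1 + 3 = 4$)
$q{\left(S \right)} = 6 + S^{2}$ ($q{\left(S \right)} = S^{2} + 6 = 6 + S^{2}$)
$\left(6 + h{\left(-5 \right)}\right)^{2} q{\left(2 \right)} + X{\left(3 \right)} = \left(6 + 4\right)^{2} \left(6 + 2^{2}\right) + 2 = 10^{2} \left(6 + 4\right) + 2 = 100 \cdot 10 + 2 = 1000 + 2 = 1002$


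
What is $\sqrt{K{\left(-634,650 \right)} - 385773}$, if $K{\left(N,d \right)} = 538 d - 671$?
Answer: $2 i \sqrt{9186} \approx 191.69 i$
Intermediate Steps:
$K{\left(N,d \right)} = -671 + 538 d$
$\sqrt{K{\left(-634,650 \right)} - 385773} = \sqrt{\left(-671 + 538 \cdot 650\right) - 385773} = \sqrt{\left(-671 + 349700\right) - 385773} = \sqrt{349029 - 385773} = \sqrt{-36744} = 2 i \sqrt{9186}$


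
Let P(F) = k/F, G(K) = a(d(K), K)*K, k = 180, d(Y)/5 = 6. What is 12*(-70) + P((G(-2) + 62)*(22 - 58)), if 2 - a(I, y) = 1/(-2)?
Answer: -47885/57 ≈ -840.09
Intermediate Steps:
d(Y) = 30 (d(Y) = 5*6 = 30)
a(I, y) = 5/2 (a(I, y) = 2 - 1/(-2) = 2 - 1*(-½) = 2 + ½ = 5/2)
G(K) = 5*K/2
P(F) = 180/F
12*(-70) + P((G(-2) + 62)*(22 - 58)) = 12*(-70) + 180/((((5/2)*(-2) + 62)*(22 - 58))) = -840 + 180/(((-5 + 62)*(-36))) = -840 + 180/((57*(-36))) = -840 + 180/(-2052) = -840 + 180*(-1/2052) = -840 - 5/57 = -47885/57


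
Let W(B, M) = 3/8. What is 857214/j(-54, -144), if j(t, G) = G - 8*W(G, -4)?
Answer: -285738/49 ≈ -5831.4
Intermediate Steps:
W(B, M) = 3/8 (W(B, M) = 3*(⅛) = 3/8)
j(t, G) = -3 + G (j(t, G) = G - 8*3/8 = G - 3 = -3 + G)
857214/j(-54, -144) = 857214/(-3 - 144) = 857214/(-147) = 857214*(-1/147) = -285738/49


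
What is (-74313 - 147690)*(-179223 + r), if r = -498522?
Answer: 150461423235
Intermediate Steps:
(-74313 - 147690)*(-179223 + r) = (-74313 - 147690)*(-179223 - 498522) = -222003*(-677745) = 150461423235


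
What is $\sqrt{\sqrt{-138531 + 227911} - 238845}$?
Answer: $\sqrt{-238845 + 2 \sqrt{22345}} \approx 488.41 i$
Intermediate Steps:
$\sqrt{\sqrt{-138531 + 227911} - 238845} = \sqrt{\sqrt{89380} - 238845} = \sqrt{2 \sqrt{22345} - 238845} = \sqrt{-238845 + 2 \sqrt{22345}}$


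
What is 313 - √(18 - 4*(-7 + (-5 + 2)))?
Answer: 313 - √58 ≈ 305.38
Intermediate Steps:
313 - √(18 - 4*(-7 + (-5 + 2))) = 313 - √(18 - 4*(-7 - 3)) = 313 - √(18 - 4*(-10)) = 313 - √(18 + 40) = 313 - √58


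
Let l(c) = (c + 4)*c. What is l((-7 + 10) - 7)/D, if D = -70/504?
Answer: 0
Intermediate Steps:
D = -5/36 (D = -70*1/504 = -5/36 ≈ -0.13889)
l(c) = c*(4 + c) (l(c) = (4 + c)*c = c*(4 + c))
l((-7 + 10) - 7)/D = (((-7 + 10) - 7)*(4 + ((-7 + 10) - 7)))/(-5/36) = ((3 - 7)*(4 + (3 - 7)))*(-36/5) = -4*(4 - 4)*(-36/5) = -4*0*(-36/5) = 0*(-36/5) = 0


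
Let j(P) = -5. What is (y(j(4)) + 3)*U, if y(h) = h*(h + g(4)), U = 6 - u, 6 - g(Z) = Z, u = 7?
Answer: -18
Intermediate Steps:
g(Z) = 6 - Z
U = -1 (U = 6 - 1*7 = 6 - 7 = -1)
y(h) = h*(2 + h) (y(h) = h*(h + (6 - 1*4)) = h*(h + (6 - 4)) = h*(h + 2) = h*(2 + h))
(y(j(4)) + 3)*U = (-5*(2 - 5) + 3)*(-1) = (-5*(-3) + 3)*(-1) = (15 + 3)*(-1) = 18*(-1) = -18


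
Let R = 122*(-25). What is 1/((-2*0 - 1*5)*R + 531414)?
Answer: 1/546664 ≈ 1.8293e-6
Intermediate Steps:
R = -3050
1/((-2*0 - 1*5)*R + 531414) = 1/((-2*0 - 1*5)*(-3050) + 531414) = 1/((0 - 5)*(-3050) + 531414) = 1/(-5*(-3050) + 531414) = 1/(15250 + 531414) = 1/546664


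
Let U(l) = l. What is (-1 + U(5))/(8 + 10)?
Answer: 2/9 ≈ 0.22222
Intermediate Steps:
(-1 + U(5))/(8 + 10) = (-1 + 5)/(8 + 10) = 4/18 = (1/18)*4 = 2/9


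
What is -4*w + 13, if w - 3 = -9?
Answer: 37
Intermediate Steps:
w = -6 (w = 3 - 9 = -6)
-4*w + 13 = -4*(-6) + 13 = 24 + 13 = 37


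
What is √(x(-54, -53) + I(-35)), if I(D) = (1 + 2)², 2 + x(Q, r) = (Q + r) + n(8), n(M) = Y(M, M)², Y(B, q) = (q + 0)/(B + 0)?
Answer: 3*I*√11 ≈ 9.9499*I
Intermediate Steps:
Y(B, q) = q/B
n(M) = 1 (n(M) = (M/M)² = 1² = 1)
x(Q, r) = -1 + Q + r (x(Q, r) = -2 + ((Q + r) + 1) = -2 + (1 + Q + r) = -1 + Q + r)
I(D) = 9 (I(D) = 3² = 9)
√(x(-54, -53) + I(-35)) = √((-1 - 54 - 53) + 9) = √(-108 + 9) = √(-99) = 3*I*√11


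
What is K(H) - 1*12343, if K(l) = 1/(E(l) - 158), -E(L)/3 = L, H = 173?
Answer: -8356212/677 ≈ -12343.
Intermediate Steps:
E(L) = -3*L
K(l) = 1/(-158 - 3*l) (K(l) = 1/(-3*l - 158) = 1/(-158 - 3*l))
K(H) - 1*12343 = -1/(158 + 3*173) - 1*12343 = -1/(158 + 519) - 12343 = -1/677 - 12343 = -8356212/677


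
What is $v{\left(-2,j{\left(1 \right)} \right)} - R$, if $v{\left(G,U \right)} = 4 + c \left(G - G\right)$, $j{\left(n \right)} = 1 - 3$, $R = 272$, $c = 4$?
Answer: $-268$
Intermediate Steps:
$j{\left(n \right)} = -2$
$v{\left(G,U \right)} = 4$ ($v{\left(G,U \right)} = 4 + 4 \left(G - G\right) = 4 + 4 \cdot 0 = 4 + 0 = 4$)
$v{\left(-2,j{\left(1 \right)} \right)} - R = 4 - 272 = -268$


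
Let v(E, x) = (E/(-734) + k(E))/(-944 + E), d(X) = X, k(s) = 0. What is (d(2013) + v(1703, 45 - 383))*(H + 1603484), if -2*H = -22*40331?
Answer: 765251269103125/185702 ≈ 4.1209e+9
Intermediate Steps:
H = 443641 (H = -(-11)*40331 = -½*(-887282) = 443641)
v(E, x) = -E/(734*(-944 + E)) (v(E, x) = (E/(-734) + 0)/(-944 + E) = (E*(-1/734) + 0)/(-944 + E) = (-E/734 + 0)/(-944 + E) = (-E/734)/(-944 + E) = -E/(734*(-944 + E)))
(d(2013) + v(1703, 45 - 383))*(H + 1603484) = (2013 - 1*1703/(-692896 + 734*1703))*(443641 + 1603484) = (2013 - 1*1703/(-692896 + 1250002))*2047125 = (2013 - 1*1703/557106)*2047125 = (2013 - 1*1703*1/557106)*2047125 = (2013 - 1703/557106)*2047125 = (1121452675/557106)*2047125 = 765251269103125/185702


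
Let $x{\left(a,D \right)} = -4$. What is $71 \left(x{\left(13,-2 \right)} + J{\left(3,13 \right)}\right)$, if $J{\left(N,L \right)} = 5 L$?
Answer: $4331$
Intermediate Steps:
$71 \left(x{\left(13,-2 \right)} + J{\left(3,13 \right)}\right) = 71 \left(-4 + 5 \cdot 13\right) = 71 \left(-4 + 65\right) = 71 \cdot 61 = 4331$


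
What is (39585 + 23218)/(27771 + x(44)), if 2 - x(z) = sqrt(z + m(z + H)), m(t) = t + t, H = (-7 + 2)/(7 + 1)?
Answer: 6976910876/3085357593 + 125606*sqrt(523)/3085357593 ≈ 2.2622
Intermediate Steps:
H = -5/8 ≈ -0.62500
m(t) = 2*t
x(z) = 2 - sqrt(-5/4 + 3*z) (x(z) = 2 - sqrt(z + 2*(z - 5/8)) = 2 - sqrt(z + 2*(-5/8 + z)) = 2 - sqrt(z + (-5/4 + 2*z)) = 2 - sqrt(-5/4 + 3*z))
(39585 + 23218)/(27771 + x(44)) = (39585 + 23218)/(27771 + (2 - sqrt(-5 + 12*44)/2)) = 62803/(27771 + (2 - sqrt(-5 + 528)/2)) = 62803/(27771 + (2 - sqrt(523)/2)) = 62803/(27773 - sqrt(523)/2)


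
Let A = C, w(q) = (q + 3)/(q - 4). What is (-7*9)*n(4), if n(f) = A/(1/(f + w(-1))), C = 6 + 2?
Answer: -9072/5 ≈ -1814.4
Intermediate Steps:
C = 8
w(q) = (3 + q)/(-4 + q)
A = 8
n(f) = -16/5 + 8*f (n(f) = 8/(1/(f + (3 - 1)/(-4 - 1))) = 8/(1/(f + 2/(-5))) = 8/(1/(f - ⅕*2)) = 8/(1/(f - ⅖)) = 8/(1/(-⅖ + f)) = 8*(-⅖ + f) = -16/5 + 8*f)
(-7*9)*n(4) = (-7*9)*(-16/5 + 8*4) = -63*(-16/5 + 32) = -63*144/5 = -9072/5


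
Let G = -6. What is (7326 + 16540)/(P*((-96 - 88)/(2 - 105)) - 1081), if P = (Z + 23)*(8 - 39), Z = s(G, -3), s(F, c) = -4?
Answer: -2458198/219719 ≈ -11.188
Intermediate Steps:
Z = -4
P = -589 (P = (-4 + 23)*(8 - 39) = 19*(-31) = -589)
(7326 + 16540)/(P*((-96 - 88)/(2 - 105)) - 1081) = (7326 + 16540)/(-589*(-96 - 88)/(2 - 105) - 1081) = 23866/(-(-108376)/(-103) - 1081) = 23866/(-(-108376)*(-1)/103 - 1081) = 23866/(-589*184/103 - 1081) = 23866/(-108376/103 - 1081) = 23866/(-219719/103) = 23866*(-103/219719) = -2458198/219719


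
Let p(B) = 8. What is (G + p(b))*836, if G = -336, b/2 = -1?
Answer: -274208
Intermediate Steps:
b = -2 (b = 2*(-1) = -2)
(G + p(b))*836 = (-336 + 8)*836 = -328*836 = -274208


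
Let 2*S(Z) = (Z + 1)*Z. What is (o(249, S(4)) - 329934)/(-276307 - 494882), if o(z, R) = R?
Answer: 329924/771189 ≈ 0.42781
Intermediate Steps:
S(Z) = Z*(1 + Z)/2 (S(Z) = ((Z + 1)*Z)/2 = ((1 + Z)*Z)/2 = (Z*(1 + Z))/2 = Z*(1 + Z)/2)
(o(249, S(4)) - 329934)/(-276307 - 494882) = ((1/2)*4*(1 + 4) - 329934)/(-276307 - 494882) = ((1/2)*4*5 - 329934)/(-771189) = (10 - 329934)*(-1/771189) = -329924*(-1/771189) = 329924/771189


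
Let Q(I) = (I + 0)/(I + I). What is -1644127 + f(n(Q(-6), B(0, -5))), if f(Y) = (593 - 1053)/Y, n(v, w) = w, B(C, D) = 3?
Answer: -4932841/3 ≈ -1.6443e+6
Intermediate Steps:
Q(I) = ½ (Q(I) = I/((2*I)) = I*(1/(2*I)) = ½)
f(Y) = -460/Y
-1644127 + f(n(Q(-6), B(0, -5))) = -1644127 - 460/3 = -4932841/3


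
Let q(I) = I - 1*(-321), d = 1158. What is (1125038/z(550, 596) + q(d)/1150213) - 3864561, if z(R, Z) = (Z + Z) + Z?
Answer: -3973244043545969/1028290422 ≈ -3.8639e+6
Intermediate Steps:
z(R, Z) = 3*Z (z(R, Z) = 2*Z + Z = 3*Z)
q(I) = 321 + I (q(I) = I + 321 = 321 + I)
(1125038/z(550, 596) + q(d)/1150213) - 3864561 = (1125038/((3*596)) + (321 + 1158)/1150213) - 3864561 = (1125038/1788 + 1479*(1/1150213)) - 3864561 = (1125038*(1/1788) + 1479/1150213) - 3864561 = (562519/894 + 1479/1150213) - 3864561 = 647017988773/1028290422 - 3864561 = -3973244043545969/1028290422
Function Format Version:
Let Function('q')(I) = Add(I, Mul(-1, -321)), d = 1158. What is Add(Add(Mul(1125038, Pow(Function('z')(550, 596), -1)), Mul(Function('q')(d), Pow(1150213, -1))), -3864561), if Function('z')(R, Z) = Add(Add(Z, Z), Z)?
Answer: Rational(-3973244043545969, 1028290422) ≈ -3.8639e+6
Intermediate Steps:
Function('z')(R, Z) = Mul(3, Z) (Function('z')(R, Z) = Add(Mul(2, Z), Z) = Mul(3, Z))
Function('q')(I) = Add(321, I) (Function('q')(I) = Add(I, 321) = Add(321, I))
Add(Add(Mul(1125038, Pow(Function('z')(550, 596), -1)), Mul(Function('q')(d), Pow(1150213, -1))), -3864561) = Add(Add(Mul(1125038, Pow(Mul(3, 596), -1)), Mul(Add(321, 1158), Pow(1150213, -1))), -3864561) = Add(Add(Mul(1125038, Pow(1788, -1)), Mul(1479, Rational(1, 1150213))), -3864561) = Add(Add(Mul(1125038, Rational(1, 1788)), Rational(1479, 1150213)), -3864561) = Add(Add(Rational(562519, 894), Rational(1479, 1150213)), -3864561) = Add(Rational(647017988773, 1028290422), -3864561) = Rational(-3973244043545969, 1028290422)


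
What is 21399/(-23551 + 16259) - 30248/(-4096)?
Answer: 4153691/933376 ≈ 4.4502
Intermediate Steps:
21399/(-23551 + 16259) - 30248/(-4096) = 21399/(-7292) - 30248*(-1/4096) = 21399*(-1/7292) + 3781/512 = -21399/7292 + 3781/512 = 4153691/933376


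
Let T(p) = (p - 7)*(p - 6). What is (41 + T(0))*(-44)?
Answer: -3652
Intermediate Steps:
T(p) = (-7 + p)*(-6 + p)
(41 + T(0))*(-44) = (41 + (42 + 0² - 13*0))*(-44) = (41 + (42 + 0 + 0))*(-44) = (41 + 42)*(-44) = 83*(-44) = -3652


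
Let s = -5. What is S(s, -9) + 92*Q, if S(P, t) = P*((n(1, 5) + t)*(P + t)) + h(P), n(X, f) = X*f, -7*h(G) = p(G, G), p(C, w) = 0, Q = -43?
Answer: -4236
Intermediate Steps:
h(G) = 0 (h(G) = -⅐*0 = 0)
S(P, t) = P*(5 + t)*(P + t) (S(P, t) = P*((1*5 + t)*(P + t)) + 0 = P*((5 + t)*(P + t)) + 0 = P*(5 + t)*(P + t) + 0 = P*(5 + t)*(P + t))
S(s, -9) + 92*Q = -5*((-9)² + 5*(-5) + 5*(-9) - 5*(-9)) + 92*(-43) = -5*(81 - 25 - 45 + 45) - 3956 = -5*56 - 3956 = -280 - 3956 = -4236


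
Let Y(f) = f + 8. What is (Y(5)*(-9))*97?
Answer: -11349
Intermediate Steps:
Y(f) = 8 + f
(Y(5)*(-9))*97 = ((8 + 5)*(-9))*97 = (13*(-9))*97 = -117*97 = -11349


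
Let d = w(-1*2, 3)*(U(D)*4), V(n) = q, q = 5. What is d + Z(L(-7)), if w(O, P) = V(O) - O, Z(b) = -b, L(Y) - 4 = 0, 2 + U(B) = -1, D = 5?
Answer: -88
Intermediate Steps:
U(B) = -3 (U(B) = -2 - 1 = -3)
V(n) = 5
L(Y) = 4 (L(Y) = 4 + 0 = 4)
w(O, P) = 5 - O
d = -84 (d = (5 - (-1)*2)*(-3*4) = (5 - 1*(-2))*(-12) = (5 + 2)*(-12) = 7*(-12) = -84)
d + Z(L(-7)) = -84 - 1*4 = -84 - 4 = -88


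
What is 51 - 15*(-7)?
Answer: 156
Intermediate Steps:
51 - 15*(-7) = 51 + 105 = 156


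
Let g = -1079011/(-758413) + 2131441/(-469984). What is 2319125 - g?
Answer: 826634605575629309/356441975392 ≈ 2.3191e+6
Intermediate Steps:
g = -1109394657309/356441975392 (g = -1079011*(-1/758413) + 2131441*(-1/469984) = 1079011/758413 - 2131441/469984 = -1109394657309/356441975392 ≈ -3.1124)
2319125 - g = 2319125 - 1*(-1109394657309/356441975392) = 2319125 + 1109394657309/356441975392 = 826634605575629309/356441975392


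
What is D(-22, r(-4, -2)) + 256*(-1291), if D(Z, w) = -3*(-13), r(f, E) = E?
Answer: -330457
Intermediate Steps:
D(Z, w) = 39
D(-22, r(-4, -2)) + 256*(-1291) = 39 + 256*(-1291) = 39 - 330496 = -330457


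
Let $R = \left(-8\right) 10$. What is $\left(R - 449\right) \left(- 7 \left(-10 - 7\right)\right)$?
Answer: $-62951$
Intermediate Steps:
$R = -80$
$\left(R - 449\right) \left(- 7 \left(-10 - 7\right)\right) = \left(-80 - 449\right) \left(- 7 \left(-10 - 7\right)\right) = - 529 \left(\left(-7\right) \left(-17\right)\right) = \left(-529\right) 119 = -62951$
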